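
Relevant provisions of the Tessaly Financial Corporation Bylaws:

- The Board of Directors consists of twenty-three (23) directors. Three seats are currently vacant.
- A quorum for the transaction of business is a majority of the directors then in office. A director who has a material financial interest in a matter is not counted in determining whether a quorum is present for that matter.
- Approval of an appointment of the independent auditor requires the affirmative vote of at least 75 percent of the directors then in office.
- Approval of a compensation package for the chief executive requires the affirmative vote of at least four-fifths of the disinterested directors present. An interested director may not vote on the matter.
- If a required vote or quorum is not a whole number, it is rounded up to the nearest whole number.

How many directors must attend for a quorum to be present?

11

A majority of 20 is 11.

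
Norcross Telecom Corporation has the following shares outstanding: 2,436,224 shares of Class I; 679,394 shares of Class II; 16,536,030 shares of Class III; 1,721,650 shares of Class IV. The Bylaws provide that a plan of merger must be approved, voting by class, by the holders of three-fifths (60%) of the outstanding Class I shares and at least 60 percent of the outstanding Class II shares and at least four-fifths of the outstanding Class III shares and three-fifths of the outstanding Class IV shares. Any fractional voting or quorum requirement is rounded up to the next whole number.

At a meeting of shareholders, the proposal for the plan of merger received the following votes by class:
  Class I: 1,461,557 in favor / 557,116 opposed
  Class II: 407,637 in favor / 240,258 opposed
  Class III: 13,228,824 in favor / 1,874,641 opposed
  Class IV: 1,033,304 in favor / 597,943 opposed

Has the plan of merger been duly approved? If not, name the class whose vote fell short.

Not approved — the Class I shares did not give the required vote.

Class I: 3/5 of 2436224 = 1461734.40, rounded up to 1461735; 1,461,735 required, 1,461,557 in favor — not approved.
Class II: 3/5 of 679394 = 407636.40, rounded up to 407637; 407,637 required, 407,637 in favor — approved.
Class III: 4/5 of 16536030 = 13228824; 13,228,824 required, 13,228,824 in favor — approved.
Class IV: 3/5 of 1721650 = 1032990; 1,032,990 required, 1,033,304 in favor — approved.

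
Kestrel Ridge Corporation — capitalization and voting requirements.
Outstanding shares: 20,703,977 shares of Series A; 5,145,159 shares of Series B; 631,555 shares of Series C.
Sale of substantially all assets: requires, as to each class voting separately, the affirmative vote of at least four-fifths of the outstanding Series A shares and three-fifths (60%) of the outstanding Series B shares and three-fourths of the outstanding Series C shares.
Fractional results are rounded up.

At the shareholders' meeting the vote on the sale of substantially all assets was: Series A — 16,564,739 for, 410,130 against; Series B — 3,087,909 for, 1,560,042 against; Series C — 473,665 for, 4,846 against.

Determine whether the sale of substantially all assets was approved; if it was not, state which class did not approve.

Not approved — the Series C shares did not give the required vote.

Series A: 4/5 of 20703977 = 16563181.60, rounded up to 16563182; 16,563,182 required, 16,564,739 in favor — approved.
Series B: 3/5 of 5145159 = 3087095.40, rounded up to 3087096; 3,087,096 required, 3,087,909 in favor — approved.
Series C: 3/4 of 631555 = 473666.25, rounded up to 473667; 473,667 required, 473,665 in favor — not approved.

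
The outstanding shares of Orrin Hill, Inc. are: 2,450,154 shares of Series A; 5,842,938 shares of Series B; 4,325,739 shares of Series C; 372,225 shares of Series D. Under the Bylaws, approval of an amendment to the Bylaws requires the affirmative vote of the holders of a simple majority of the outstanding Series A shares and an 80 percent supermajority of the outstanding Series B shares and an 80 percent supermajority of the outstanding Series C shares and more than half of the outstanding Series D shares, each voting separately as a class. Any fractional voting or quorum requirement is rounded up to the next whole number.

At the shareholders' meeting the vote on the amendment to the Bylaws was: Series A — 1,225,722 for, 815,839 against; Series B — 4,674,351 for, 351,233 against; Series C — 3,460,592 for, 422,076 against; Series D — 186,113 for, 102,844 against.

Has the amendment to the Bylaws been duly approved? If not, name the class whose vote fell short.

Approved — every class gave the required vote.

Series A: a majority of 2450154 is 1225078; 1,225,078 required, 1,225,722 in favor — approved.
Series B: 4/5 of 5842938 = 4674350.40, rounded up to 4674351; 4,674,351 required, 4,674,351 in favor — approved.
Series C: 4/5 of 4325739 = 3460591.20, rounded up to 3460592; 3,460,592 required, 3,460,592 in favor — approved.
Series D: a majority of 372225 is 186113; 186,113 required, 186,113 in favor — approved.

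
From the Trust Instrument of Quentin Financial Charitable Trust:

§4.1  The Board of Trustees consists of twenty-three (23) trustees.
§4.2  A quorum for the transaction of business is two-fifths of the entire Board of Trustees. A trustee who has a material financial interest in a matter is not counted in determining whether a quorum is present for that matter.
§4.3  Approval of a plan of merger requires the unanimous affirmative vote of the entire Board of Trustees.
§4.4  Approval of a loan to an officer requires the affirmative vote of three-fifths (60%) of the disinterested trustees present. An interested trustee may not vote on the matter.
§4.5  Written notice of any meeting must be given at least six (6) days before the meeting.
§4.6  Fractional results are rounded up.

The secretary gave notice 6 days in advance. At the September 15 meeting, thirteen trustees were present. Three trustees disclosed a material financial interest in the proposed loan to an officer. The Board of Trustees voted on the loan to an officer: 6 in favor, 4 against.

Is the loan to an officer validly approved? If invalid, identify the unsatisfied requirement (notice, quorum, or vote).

Notice: 6 days given; 6 required (6 ≥ 6). Satisfied.
Quorum: 13 present, but the 3 interested trustees do not count, leaving 10. Quorum is 10. Satisfied.
Vote: the loan to an officer requires three-fifths of the disinterested trustees present (13 − 3 = 10). 3/5 of 10 = 6, so 6 affirmative votes are needed; 6 voted in favor. Satisfied.

Valid — all requirements satisfied.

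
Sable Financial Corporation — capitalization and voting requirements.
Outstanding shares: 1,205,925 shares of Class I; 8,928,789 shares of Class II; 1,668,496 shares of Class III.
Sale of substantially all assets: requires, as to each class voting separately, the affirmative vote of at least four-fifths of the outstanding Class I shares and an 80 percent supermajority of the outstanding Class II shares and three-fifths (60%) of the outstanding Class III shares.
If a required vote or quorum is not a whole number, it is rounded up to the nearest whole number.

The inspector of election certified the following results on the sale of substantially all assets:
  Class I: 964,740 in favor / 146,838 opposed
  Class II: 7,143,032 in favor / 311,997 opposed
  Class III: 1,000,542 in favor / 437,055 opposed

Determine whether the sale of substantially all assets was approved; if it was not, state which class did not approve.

Class I: 4/5 of 1205925 = 964740; 964,740 required, 964,740 in favor — approved.
Class II: 4/5 of 8928789 = 7143031.20, rounded up to 7143032; 7,143,032 required, 7,143,032 in favor — approved.
Class III: 3/5 of 1668496 = 1001097.60, rounded up to 1001098; 1,001,098 required, 1,000,542 in favor — not approved.

Not approved — the Class III shares did not give the required vote.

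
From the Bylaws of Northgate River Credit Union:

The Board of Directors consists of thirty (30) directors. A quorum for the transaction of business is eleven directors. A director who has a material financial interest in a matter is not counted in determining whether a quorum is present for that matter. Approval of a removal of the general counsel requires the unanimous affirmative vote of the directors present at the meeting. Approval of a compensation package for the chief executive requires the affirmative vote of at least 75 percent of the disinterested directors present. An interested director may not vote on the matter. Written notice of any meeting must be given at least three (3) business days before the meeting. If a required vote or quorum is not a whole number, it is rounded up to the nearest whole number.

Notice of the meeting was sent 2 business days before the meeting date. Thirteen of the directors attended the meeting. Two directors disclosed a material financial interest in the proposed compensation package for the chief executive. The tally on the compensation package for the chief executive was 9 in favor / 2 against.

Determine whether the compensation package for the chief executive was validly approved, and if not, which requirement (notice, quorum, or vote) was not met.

Invalid — notice requirement not satisfied.

Notice: 2 business days given; 3 required (2 < 3). Not satisfied.
Quorum: 13 present, but the 2 interested directors do not count, leaving 11. Quorum is 11. Satisfied.
Vote: the compensation package for the chief executive requires three-fourths of the disinterested directors present (13 − 2 = 11). 3/4 of 11 = 8.25, rounded up to 9, so 9 affirmative votes are needed; 9 voted in favor. Satisfied.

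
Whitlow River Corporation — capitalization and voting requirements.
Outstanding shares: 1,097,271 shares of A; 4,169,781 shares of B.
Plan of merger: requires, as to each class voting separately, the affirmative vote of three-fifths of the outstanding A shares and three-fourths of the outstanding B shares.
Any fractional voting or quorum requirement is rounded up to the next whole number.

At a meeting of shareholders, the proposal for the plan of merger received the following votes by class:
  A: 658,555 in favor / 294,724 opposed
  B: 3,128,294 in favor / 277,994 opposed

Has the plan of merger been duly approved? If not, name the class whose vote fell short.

A: 3/5 of 1097271 = 658362.60, rounded up to 658363; 658,363 required, 658,555 in favor — approved.
B: 3/4 of 4169781 = 3127335.75, rounded up to 3127336; 3,127,336 required, 3,128,294 in favor — approved.

Approved — every class gave the required vote.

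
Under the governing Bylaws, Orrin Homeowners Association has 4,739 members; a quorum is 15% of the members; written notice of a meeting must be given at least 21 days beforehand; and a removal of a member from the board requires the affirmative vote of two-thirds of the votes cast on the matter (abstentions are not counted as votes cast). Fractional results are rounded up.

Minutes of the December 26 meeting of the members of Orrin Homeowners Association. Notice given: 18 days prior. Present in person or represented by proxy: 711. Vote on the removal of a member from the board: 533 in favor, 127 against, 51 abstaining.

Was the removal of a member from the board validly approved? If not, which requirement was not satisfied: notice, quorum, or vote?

Invalid — notice requirement not satisfied.

Notice: 18 days given; 21 required. Not satisfied.
Quorum: 15% of 4,739 = 710.85, rounded up to 711; 711 present. Satisfied.
Vote: requires two-thirds of the votes cast (711 − 51 abstaining = 660); 2/3 of 660 = 440, so 440 needed; 533 in favor. Satisfied.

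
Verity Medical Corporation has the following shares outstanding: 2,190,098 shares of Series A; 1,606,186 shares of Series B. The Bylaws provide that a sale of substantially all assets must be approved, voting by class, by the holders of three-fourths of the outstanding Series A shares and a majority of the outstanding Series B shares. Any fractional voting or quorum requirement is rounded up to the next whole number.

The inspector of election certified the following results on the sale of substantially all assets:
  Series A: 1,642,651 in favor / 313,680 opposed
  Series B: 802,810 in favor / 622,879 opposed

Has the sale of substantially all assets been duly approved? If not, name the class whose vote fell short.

Series A: 3/4 of 2190098 = 1642573.50, rounded up to 1642574; 1,642,574 required, 1,642,651 in favor — approved.
Series B: a majority of 1606186 is 803094; 803,094 required, 802,810 in favor — not approved.

Not approved — the Series B shares did not give the required vote.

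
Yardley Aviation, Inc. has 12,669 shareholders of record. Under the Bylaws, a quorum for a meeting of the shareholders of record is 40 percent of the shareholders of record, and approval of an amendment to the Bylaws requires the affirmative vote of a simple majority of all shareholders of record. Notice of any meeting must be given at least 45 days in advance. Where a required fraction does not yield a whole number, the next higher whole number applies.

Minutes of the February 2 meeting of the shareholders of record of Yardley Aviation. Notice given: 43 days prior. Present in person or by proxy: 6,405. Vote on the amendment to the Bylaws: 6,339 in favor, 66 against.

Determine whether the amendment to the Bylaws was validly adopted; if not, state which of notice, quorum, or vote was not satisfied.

Notice: 43 days given; 45 required. Not satisfied.
Quorum: 40% of 12,669 = 5,067.60, rounded up to 5,068; 6,405 present. Satisfied.
Vote: requires a majority of all shareholders of record (12,669); a majority of 12669 is 6335, so 6,335 needed; 6,339 in favor. Satisfied.

Invalid — notice requirement not satisfied.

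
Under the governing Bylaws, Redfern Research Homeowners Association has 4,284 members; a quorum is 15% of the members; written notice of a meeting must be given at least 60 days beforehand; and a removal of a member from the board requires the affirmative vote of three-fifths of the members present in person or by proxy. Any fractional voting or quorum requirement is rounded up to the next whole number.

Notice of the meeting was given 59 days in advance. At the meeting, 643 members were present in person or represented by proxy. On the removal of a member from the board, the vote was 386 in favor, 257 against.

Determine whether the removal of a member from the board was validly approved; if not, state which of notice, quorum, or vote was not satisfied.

Invalid — notice requirement not satisfied.

Notice: 59 days given; 60 required. Not satisfied.
Quorum: 15% of 4,284 = 642.60, rounded up to 643; 643 present. Satisfied.
Vote: requires three-fifths of those present (643); 3/5 of 643 = 385.80, rounded up to 386, so 386 needed; 386 in favor. Satisfied.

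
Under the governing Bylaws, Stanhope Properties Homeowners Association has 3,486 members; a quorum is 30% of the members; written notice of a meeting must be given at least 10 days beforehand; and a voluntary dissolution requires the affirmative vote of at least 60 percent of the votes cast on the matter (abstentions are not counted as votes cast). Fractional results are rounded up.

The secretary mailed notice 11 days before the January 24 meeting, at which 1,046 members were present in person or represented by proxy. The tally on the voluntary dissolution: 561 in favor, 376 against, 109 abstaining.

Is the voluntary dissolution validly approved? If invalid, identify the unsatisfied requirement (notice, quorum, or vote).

Notice: 11 days given; 10 required. Satisfied.
Quorum: 30% of 3,486 = 1,045.80, rounded up to 1,046; 1,046 present. Satisfied.
Vote: requires three-fifths of the votes cast (1,046 − 109 abstaining = 937); 3/5 of 937 = 562.20, rounded up to 563, so 563 needed; 561 in favor. Not satisfied.

Invalid — vote requirement not satisfied.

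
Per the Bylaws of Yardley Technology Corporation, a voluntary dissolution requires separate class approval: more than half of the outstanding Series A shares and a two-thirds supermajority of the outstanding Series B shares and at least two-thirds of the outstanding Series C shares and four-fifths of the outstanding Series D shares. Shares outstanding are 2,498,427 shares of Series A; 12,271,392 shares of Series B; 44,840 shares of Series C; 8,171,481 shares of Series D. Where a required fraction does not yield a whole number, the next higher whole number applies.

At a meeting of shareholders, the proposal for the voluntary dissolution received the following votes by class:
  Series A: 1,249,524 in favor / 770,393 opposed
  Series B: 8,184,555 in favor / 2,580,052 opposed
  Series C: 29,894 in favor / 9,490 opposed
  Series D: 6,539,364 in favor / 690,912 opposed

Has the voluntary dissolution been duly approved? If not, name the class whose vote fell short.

Series A: a majority of 2498427 is 1249214; 1,249,214 required, 1,249,524 in favor — approved.
Series B: 2/3 of 12271392 = 8180928; 8,180,928 required, 8,184,555 in favor — approved.
Series C: 2/3 of 44840 = 29893.33, rounded up to 29894; 29,894 required, 29,894 in favor — approved.
Series D: 4/5 of 8171481 = 6537184.80, rounded up to 6537185; 6,537,185 required, 6,539,364 in favor — approved.

Approved — every class gave the required vote.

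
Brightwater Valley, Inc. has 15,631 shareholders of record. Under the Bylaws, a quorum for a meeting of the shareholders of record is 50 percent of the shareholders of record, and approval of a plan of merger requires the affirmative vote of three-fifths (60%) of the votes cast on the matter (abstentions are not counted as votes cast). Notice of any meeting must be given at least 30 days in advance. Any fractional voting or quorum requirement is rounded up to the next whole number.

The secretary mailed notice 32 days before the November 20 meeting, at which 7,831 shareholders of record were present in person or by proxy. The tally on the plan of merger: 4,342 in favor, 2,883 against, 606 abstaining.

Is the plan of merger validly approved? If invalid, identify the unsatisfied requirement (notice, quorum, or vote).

Valid — all requirements satisfied.

Notice: 32 days given; 30 required. Satisfied.
Quorum: 50% of 15,631 = 7,815.50, rounded up to 7,816; 7,831 present. Satisfied.
Vote: requires three-fifths of the votes cast (7,831 − 606 abstaining = 7,225); 3/5 of 7225 = 4335, so 4,335 needed; 4,342 in favor. Satisfied.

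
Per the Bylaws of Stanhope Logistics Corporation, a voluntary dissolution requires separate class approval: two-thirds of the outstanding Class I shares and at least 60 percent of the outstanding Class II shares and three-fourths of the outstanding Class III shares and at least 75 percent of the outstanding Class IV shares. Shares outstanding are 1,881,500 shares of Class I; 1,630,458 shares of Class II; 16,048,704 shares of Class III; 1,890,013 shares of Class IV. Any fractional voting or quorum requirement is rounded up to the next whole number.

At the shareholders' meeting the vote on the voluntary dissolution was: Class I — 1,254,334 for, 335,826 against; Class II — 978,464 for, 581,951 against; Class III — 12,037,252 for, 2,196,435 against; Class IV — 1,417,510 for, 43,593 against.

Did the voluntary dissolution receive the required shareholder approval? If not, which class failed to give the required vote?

Approved — every class gave the required vote.

Class I: 2/3 of 1881500 = 1254333.33, rounded up to 1254334; 1,254,334 required, 1,254,334 in favor — approved.
Class II: 3/5 of 1630458 = 978274.80, rounded up to 978275; 978,275 required, 978,464 in favor — approved.
Class III: 3/4 of 16048704 = 12036528; 12,036,528 required, 12,037,252 in favor — approved.
Class IV: 3/4 of 1890013 = 1417509.75, rounded up to 1417510; 1,417,510 required, 1,417,510 in favor — approved.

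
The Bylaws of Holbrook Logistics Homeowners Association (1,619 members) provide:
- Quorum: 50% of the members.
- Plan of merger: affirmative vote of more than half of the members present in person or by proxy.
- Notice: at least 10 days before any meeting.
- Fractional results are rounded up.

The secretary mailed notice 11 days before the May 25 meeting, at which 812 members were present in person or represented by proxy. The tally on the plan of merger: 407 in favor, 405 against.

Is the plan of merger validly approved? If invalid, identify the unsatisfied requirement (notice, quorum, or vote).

Valid — all requirements satisfied.

Notice: 11 days given; 10 required. Satisfied.
Quorum: 50% of 1,619 = 809.50, rounded up to 810; 812 present. Satisfied.
Vote: requires a majority of those present (812); a majority of 812 is 407, so 407 needed; 407 in favor. Satisfied.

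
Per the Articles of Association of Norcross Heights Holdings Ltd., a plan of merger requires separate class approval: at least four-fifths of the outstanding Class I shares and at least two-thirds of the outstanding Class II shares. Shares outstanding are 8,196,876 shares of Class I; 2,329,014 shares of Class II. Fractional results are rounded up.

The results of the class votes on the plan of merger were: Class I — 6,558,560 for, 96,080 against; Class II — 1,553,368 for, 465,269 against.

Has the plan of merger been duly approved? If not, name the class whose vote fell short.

Class I: 4/5 of 8196876 = 6557500.80, rounded up to 6557501; 6,557,501 required, 6,558,560 in favor — approved.
Class II: 2/3 of 2329014 = 1552676; 1,552,676 required, 1,553,368 in favor — approved.

Approved — every class gave the required vote.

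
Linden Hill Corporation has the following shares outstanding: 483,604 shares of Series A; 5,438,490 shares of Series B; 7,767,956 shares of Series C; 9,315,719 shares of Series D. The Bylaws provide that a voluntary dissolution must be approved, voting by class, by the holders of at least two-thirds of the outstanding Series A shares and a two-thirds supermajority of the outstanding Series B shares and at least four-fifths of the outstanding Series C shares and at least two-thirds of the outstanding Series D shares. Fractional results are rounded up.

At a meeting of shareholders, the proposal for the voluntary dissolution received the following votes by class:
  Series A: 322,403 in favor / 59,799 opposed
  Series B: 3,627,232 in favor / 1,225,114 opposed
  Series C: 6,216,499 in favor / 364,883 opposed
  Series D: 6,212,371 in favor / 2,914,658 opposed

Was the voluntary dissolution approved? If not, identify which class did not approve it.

Series A: 2/3 of 483604 = 322402.67, rounded up to 322403; 322,403 required, 322,403 in favor — approved.
Series B: 2/3 of 5438490 = 3625660; 3,625,660 required, 3,627,232 in favor — approved.
Series C: 4/5 of 7767956 = 6214364.80, rounded up to 6214365; 6,214,365 required, 6,216,499 in favor — approved.
Series D: 2/3 of 9315719 = 6210479.33, rounded up to 6210480; 6,210,480 required, 6,212,371 in favor — approved.

Approved — every class gave the required vote.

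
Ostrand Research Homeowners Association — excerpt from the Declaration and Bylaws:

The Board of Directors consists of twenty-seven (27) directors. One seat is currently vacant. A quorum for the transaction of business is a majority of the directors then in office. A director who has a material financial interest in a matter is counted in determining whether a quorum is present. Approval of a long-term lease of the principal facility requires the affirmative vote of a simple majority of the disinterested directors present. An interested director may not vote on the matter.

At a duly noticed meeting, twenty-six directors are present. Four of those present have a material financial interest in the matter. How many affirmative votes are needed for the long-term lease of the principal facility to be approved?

12

The long-term lease of the principal facility requires a majority of the disinterested directors present (26 − 4 = 22).
A majority of 22 is 12.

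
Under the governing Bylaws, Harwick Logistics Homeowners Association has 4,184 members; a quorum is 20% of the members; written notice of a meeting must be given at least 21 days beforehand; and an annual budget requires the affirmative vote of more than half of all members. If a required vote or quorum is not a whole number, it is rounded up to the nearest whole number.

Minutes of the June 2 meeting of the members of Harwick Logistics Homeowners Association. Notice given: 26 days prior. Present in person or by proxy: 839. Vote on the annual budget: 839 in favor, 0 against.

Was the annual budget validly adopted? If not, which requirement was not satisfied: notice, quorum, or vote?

Notice: 26 days given; 21 required. Satisfied.
Quorum: 20% of 4,184 = 836.80, rounded up to 837; 839 present. Satisfied.
Vote: requires a majority of all members (4,184); a majority of 4184 is 2093, so 2,093 needed; 839 in favor. Not satisfied.

Invalid — vote requirement not satisfied.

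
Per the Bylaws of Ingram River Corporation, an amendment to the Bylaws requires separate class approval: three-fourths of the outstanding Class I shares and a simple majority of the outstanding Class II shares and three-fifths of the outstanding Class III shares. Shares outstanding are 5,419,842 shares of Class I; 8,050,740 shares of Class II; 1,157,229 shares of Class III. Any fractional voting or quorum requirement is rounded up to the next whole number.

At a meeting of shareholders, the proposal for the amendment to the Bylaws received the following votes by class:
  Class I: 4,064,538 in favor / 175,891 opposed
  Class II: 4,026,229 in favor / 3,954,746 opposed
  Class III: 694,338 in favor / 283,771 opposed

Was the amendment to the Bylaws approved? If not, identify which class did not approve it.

Class I: 3/4 of 5419842 = 4064881.50, rounded up to 4064882; 4,064,882 required, 4,064,538 in favor — not approved.
Class II: a majority of 8050740 is 4025371; 4,025,371 required, 4,026,229 in favor — approved.
Class III: 3/5 of 1157229 = 694337.40, rounded up to 694338; 694,338 required, 694,338 in favor — approved.

Not approved — the Class I shares did not give the required vote.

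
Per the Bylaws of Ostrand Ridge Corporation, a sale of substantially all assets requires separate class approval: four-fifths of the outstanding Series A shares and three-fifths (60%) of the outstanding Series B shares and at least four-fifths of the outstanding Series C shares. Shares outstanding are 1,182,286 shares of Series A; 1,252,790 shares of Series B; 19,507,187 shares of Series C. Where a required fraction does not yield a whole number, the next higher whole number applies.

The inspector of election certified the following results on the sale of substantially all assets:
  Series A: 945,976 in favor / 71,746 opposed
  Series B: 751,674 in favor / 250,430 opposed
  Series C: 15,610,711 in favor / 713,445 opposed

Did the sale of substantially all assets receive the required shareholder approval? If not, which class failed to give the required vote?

Approved — every class gave the required vote.

Series A: 4/5 of 1182286 = 945828.80, rounded up to 945829; 945,829 required, 945,976 in favor — approved.
Series B: 3/5 of 1252790 = 751674; 751,674 required, 751,674 in favor — approved.
Series C: 4/5 of 19507187 = 15605749.60, rounded up to 15605750; 15,605,750 required, 15,610,711 in favor — approved.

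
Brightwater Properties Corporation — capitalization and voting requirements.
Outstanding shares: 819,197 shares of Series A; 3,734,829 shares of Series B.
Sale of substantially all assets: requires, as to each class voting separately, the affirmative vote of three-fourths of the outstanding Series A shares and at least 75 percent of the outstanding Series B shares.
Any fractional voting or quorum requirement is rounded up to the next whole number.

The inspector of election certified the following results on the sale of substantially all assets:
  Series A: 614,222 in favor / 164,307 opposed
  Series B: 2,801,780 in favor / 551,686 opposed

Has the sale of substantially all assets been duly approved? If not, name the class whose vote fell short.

Series A: 3/4 of 819197 = 614397.75, rounded up to 614398; 614,398 required, 614,222 in favor — not approved.
Series B: 3/4 of 3734829 = 2801121.75, rounded up to 2801122; 2,801,122 required, 2,801,780 in favor — approved.

Not approved — the Series A shares did not give the required vote.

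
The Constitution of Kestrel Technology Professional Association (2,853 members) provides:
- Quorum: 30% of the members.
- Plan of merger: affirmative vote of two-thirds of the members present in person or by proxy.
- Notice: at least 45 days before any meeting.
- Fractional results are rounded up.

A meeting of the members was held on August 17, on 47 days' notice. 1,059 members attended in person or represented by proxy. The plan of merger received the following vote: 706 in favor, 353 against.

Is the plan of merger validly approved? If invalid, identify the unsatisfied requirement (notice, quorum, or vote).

Valid — all requirements satisfied.

Notice: 47 days given; 45 required. Satisfied.
Quorum: 30% of 2,853 = 855.90, rounded up to 856; 1,059 present. Satisfied.
Vote: requires two-thirds of those present (1,059); 2/3 of 1059 = 706, so 706 needed; 706 in favor. Satisfied.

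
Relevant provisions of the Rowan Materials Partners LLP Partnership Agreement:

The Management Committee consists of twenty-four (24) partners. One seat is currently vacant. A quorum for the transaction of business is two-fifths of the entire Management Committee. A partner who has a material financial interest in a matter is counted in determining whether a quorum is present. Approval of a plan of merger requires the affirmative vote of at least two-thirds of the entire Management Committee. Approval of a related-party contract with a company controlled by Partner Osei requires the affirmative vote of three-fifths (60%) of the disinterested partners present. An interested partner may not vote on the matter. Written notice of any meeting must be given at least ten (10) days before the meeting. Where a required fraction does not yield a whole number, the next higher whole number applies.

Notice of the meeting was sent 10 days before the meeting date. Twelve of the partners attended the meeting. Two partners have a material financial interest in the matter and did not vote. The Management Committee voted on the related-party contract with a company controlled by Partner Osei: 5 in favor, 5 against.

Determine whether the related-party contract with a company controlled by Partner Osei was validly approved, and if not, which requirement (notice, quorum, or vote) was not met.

Invalid — vote requirement not satisfied.

Notice: 10 days given; 10 required (10 ≥ 10). Satisfied.
Quorum: 12 present (interested partners count toward quorum); quorum is 10. Satisfied.
Vote: the related-party contract with a company controlled by Partner Osei requires three-fifths of the disinterested partners present (12 − 2 = 10). 3/5 of 10 = 6, so 6 affirmative votes are needed; 5 voted in favor. Not satisfied.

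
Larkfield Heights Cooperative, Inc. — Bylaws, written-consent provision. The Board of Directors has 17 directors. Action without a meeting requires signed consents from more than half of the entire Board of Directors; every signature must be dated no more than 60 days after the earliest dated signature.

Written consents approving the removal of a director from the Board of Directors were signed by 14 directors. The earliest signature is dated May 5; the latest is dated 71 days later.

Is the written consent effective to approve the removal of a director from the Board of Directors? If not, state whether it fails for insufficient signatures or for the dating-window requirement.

Not effective — dating-window requirement not satisfied.

Signatures required: more than half of 17 — a majority of 17 is 9, so 9 needed; 14 signed. Sufficient.
Dating window: the latest signature is 71 days after the earliest; the limit is 60 days. Outside the window.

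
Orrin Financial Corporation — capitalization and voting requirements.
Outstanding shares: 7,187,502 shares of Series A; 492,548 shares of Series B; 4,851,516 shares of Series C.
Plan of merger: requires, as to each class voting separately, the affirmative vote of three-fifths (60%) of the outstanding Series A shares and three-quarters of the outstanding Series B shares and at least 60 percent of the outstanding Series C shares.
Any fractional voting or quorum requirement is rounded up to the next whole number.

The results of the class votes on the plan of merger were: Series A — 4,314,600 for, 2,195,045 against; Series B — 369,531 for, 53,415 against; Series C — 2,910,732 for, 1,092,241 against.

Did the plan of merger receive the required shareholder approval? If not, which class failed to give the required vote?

Series A: 3/5 of 7187502 = 4312501.20, rounded up to 4312502; 4,312,502 required, 4,314,600 in favor — approved.
Series B: 3/4 of 492548 = 369411; 369,411 required, 369,531 in favor — approved.
Series C: 3/5 of 4851516 = 2910909.60, rounded up to 2910910; 2,910,910 required, 2,910,732 in favor — not approved.

Not approved — the Series C shares did not give the required vote.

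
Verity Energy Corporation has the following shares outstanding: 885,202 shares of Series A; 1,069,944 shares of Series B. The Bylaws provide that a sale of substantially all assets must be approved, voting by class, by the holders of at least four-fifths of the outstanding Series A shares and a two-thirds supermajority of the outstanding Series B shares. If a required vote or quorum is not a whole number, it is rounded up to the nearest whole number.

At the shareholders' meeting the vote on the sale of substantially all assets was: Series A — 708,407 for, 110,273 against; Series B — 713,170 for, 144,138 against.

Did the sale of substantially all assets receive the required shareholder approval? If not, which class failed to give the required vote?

Not approved — the Series B shares did not give the required vote.

Series A: 4/5 of 885202 = 708161.60, rounded up to 708162; 708,162 required, 708,407 in favor — approved.
Series B: 2/3 of 1069944 = 713296; 713,296 required, 713,170 in favor — not approved.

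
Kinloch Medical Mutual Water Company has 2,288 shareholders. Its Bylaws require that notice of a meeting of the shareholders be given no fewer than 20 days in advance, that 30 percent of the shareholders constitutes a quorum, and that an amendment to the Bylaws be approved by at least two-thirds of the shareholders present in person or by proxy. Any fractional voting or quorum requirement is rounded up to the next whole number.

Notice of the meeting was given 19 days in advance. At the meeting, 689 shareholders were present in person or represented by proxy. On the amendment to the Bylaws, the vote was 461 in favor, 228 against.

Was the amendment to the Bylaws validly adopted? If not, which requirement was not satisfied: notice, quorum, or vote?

Invalid — notice requirement not satisfied.

Notice: 19 days given; 20 required. Not satisfied.
Quorum: 30% of 2,288 = 686.40, rounded up to 687; 689 present. Satisfied.
Vote: requires two-thirds of those present (689); 2/3 of 689 = 459.33, rounded up to 460, so 460 needed; 461 in favor. Satisfied.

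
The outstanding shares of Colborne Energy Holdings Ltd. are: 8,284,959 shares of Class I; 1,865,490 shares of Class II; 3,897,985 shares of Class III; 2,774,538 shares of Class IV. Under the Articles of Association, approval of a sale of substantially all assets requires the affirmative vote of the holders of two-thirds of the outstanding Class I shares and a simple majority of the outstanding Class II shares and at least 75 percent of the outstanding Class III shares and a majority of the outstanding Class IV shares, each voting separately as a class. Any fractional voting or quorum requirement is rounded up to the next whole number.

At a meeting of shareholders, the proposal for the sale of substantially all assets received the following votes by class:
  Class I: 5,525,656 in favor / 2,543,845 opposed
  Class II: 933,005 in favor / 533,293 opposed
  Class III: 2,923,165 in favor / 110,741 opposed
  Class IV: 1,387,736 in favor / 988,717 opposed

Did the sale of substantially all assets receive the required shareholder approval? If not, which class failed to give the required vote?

Class I: 2/3 of 8284959 = 5523306; 5,523,306 required, 5,525,656 in favor — approved.
Class II: a majority of 1865490 is 932746; 932,746 required, 933,005 in favor — approved.
Class III: 3/4 of 3897985 = 2923488.75, rounded up to 2923489; 2,923,489 required, 2,923,165 in favor — not approved.
Class IV: a majority of 2774538 is 1387270; 1,387,270 required, 1,387,736 in favor — approved.

Not approved — the Class III shares did not give the required vote.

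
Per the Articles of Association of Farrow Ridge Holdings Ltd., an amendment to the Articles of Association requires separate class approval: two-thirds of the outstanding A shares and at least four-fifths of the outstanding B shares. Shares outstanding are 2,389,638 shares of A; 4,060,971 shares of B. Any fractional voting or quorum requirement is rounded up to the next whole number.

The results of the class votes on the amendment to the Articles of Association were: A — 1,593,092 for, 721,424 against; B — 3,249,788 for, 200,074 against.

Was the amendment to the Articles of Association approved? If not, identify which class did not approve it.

Approved — every class gave the required vote.

A: 2/3 of 2389638 = 1593092; 1,593,092 required, 1,593,092 in favor — approved.
B: 4/5 of 4060971 = 3248776.80, rounded up to 3248777; 3,248,777 required, 3,249,788 in favor — approved.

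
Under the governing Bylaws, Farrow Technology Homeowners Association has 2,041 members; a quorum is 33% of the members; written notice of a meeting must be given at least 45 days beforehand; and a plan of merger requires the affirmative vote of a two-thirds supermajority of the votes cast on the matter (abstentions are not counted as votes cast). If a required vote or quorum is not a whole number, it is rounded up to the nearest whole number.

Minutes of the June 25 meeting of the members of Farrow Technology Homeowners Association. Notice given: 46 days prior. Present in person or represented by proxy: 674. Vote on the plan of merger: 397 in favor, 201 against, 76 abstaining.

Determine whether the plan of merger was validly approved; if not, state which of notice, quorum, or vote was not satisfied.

Invalid — vote requirement not satisfied.

Notice: 46 days given; 45 required. Satisfied.
Quorum: 33% of 2,041 = 673.53, rounded up to 674; 674 present. Satisfied.
Vote: requires two-thirds of the votes cast (674 − 76 abstaining = 598); 2/3 of 598 = 398.67, rounded up to 399, so 399 needed; 397 in favor. Not satisfied.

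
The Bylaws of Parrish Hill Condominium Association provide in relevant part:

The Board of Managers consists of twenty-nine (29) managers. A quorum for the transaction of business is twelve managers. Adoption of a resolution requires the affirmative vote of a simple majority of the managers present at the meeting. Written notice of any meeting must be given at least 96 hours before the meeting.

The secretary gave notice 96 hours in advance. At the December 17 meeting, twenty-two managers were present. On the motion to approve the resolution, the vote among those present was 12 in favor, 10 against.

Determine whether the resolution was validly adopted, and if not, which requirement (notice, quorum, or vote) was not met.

Notice: 96 hours given; 96 required (96 ≥ 96). Satisfied.
Quorum: 22 present; quorum is 12. Satisfied.
Vote: the resolution requires a majority of the managers present (22). A majority of 22 is 12, so 12 affirmative votes are needed; 12 voted in favor. Satisfied.

Valid — all requirements satisfied.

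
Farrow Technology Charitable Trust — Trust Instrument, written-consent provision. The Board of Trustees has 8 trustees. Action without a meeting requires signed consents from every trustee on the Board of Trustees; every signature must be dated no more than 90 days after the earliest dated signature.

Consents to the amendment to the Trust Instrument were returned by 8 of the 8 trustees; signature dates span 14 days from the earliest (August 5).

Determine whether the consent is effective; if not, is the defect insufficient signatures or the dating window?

Effective — both the signature and dating-window requirements are satisfied.

Signatures required: the unanimous vote of 8 — unanimous means all 8, so 8 needed; 8 signed. Sufficient.
Dating window: the latest signature is 14 days after the earliest; the limit is 90 days. Within the window.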